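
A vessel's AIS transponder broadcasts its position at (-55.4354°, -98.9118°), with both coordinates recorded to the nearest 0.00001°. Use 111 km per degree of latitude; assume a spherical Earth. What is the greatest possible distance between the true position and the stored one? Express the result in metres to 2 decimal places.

Rounding to 5 decimal places leaves each coordinate within ±5e-06° of the true value.
N–S: 5e-06° × 111000 m/° = 0.555 m.
Longitude error → 5e-06 × 111000 × cos 55.4354° = 5e-06 × 111000 × 0.5673 ≈ 0.314871 m.
Combining orthogonally: (0.555² + 0.314871²)^½ ≈ 0.638098 m.

0.64 metres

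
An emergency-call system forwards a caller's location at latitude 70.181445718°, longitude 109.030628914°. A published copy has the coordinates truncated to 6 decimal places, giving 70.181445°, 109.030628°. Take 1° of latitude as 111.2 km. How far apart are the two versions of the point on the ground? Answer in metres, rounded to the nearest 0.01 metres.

0.09 metres

Δlat = 70.181445718 − 70.181445 = +0.000000718°; Δlon = 109.030628914 − 109.030628 = +0.000000914°.
North–south shift: 0.000000718 × 111200 = 0.0798416 m.
E–W at 70.1814°: 0.000000914° × 111200 × cos 70.1814° = 0.000000914 × 111200 × 0.3390 ≈ 0.0344592 m.
Hypotenuse of the two orthogonal shifts: √(0.0798416² + 0.0344592²) = 0.0869604 m.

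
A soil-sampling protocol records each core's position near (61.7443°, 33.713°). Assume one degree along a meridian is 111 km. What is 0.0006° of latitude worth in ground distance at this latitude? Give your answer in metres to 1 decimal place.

66.6 metres

Along a meridian 0.0006° is 0.0006 × 111000 = 66.6 m.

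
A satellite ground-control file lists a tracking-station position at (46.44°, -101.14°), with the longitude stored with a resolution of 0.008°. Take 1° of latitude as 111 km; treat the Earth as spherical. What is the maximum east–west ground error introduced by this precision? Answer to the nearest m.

306 m

With a 0.008° grid the true value lies within half a step, ±0.008°/2 = ±0.004°, of the stored one.
At latitude 46.44° a degree of longitude spans 111000 m × cos 46.44° = 111000 × 0.6891 ≈ 76491.6 m.
East–west error: 0.004° × 76491.6 m/° ≈ 305.967 m.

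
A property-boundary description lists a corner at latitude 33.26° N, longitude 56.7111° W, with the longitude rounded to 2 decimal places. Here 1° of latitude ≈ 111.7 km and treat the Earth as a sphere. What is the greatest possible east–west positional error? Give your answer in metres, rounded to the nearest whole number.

Rounding to 2 decimal places leaves the longitude within ±0.005° of the true value.
At latitude 33.26° a degree of longitude spans 111700 m × cos 33.26° = 111700 × 0.8362 ≈ 93402.5 m.
So at most 0.005° × 93402.5 ≈ 467.012 m east–west.

467 metres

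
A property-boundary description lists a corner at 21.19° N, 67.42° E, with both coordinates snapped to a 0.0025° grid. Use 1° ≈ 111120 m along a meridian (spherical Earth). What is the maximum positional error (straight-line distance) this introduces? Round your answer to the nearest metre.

With a 0.0025° grid the true value lies within half a step, ±0.0025°/2 = ±0.00125°, of the stored one.
North–south component: 0.00125° × 111120 = 138.9 m.
East–west component at 21.19°: 0.00125° × 111120 × cos 21.19° ≈ 0.00125 × 103607 ≈ 129.509 m.
Combining orthogonally: (138.9² + 129.509²)^½ ≈ 189.91 m.

190 metres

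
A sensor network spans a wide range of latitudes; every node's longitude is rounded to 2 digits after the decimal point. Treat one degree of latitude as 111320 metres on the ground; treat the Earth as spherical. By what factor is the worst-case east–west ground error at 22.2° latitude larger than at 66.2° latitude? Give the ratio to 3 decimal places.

2.294

Rounding to 2 decimal places leaves the longitude within ±0.005° of the true value.
Error at 22.2° = 0.005° × 111320 × cos 22.2° ≈ 556.6 × 0.9259 = 515.34 m.
At 66.2°: 0.005° × 111320 × cos 66.2° = 0.005 × 111320 × 0.4035 ≈ 224.61 m.
Ratio: 515.34 / 224.61 = cos 22.2° / cos 66.2° ≈ 2.2943.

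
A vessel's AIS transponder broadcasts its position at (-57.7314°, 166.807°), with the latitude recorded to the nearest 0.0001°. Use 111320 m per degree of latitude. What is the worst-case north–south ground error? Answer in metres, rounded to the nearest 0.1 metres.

Rounding to 4 decimal places leaves the latitude within ±5e-05° of the true value.
Along the meridian that is 5e-05° × 111320 m/° = 5.566 m.

5.6 metres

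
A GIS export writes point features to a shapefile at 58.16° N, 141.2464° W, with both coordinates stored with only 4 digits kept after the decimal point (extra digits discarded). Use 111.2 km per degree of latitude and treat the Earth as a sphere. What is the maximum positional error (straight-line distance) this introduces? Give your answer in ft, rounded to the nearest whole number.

41 ft

Truncating at 4 decimal places can drop up to a full unit in the last place, so each coordinate may be off by as much as 0.0001°.
N–S: 0.0001° × 111200 m/° = 11.12 m.
Longitude error → 0.0001 × 111200 × cos 58.16° = 0.0001 × 111200 × 0.5275 ≈ 5.86634 m.
Combining orthogonally: (11.12² + 5.86634²)^½ ≈ 12.5725 m.
Converting: 12.5725 m × 3.2808 ft/m ≈ 41.248 ft.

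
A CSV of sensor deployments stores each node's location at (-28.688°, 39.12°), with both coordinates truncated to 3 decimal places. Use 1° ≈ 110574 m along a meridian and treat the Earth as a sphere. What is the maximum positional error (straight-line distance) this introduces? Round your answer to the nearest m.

147 m

Truncating at 3 decimal places can drop up to a full unit in the last place, so each coordinate may be off by as much as 0.001°.
North–south component: 0.001° × 110574 = 110.574 m.
Longitude error → 0.001 × 110574 × cos 28.688° = 0.001 × 110574 × 0.8772 ≈ 97.0007 m.
Combining orthogonally: (110.574² + 97.0007²)^½ ≈ 147.091 m.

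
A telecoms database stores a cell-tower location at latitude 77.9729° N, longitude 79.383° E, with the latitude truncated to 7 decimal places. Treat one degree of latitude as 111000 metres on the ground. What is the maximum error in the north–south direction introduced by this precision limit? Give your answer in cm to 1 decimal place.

1.1 cm

Truncating at 7 decimal places can drop up to a full unit in the last place, so the latitude may be off by as much as 1e-07°.
Along the meridian that is 1e-07° × 111000 m/° = 0.0111 m.
That is 0.0111 m = 1.11 cm.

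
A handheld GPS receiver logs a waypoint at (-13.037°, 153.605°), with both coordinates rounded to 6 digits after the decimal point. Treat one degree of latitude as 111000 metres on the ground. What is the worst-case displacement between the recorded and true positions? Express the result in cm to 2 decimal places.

Rounding to 6 decimal places leaves each coordinate within ±5e-07° of the true value.
North–south component: 5e-07° × 111000 = 0.0555 m.
East–west component at 13.037°: 5e-07° × 111000 × cos 13.037° ≈ 5e-07 × 108139 ≈ 0.0540695 m.
The two errors are perpendicular, so the maximum displacement is √(0.0555² + 0.0540695²) ≈ 0.0774839 m.
That is 0.0774839 m = 7.7484 cm.

7.75 cm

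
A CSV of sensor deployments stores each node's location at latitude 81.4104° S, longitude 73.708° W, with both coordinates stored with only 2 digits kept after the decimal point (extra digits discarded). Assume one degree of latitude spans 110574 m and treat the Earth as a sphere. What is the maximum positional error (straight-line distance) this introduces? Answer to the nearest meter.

Truncating at 2 decimal places can drop up to a full unit in the last place, so each coordinate may be off by as much as 0.01°.
N–S: 0.01° × 110574 m/° = 1105.74 m.
East–west component at 81.4104°: 0.01° × 110574 × cos 81.4104° ≈ 0.01 × 16514.9 ≈ 165.149 m.
Worst case both components are at the extreme and orthogonal: √(1105.74² + 165.149²) ≈ 1118 m.

1118 meters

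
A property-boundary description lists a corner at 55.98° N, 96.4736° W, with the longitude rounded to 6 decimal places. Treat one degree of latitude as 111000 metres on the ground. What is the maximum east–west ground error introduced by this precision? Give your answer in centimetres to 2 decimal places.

3.11 centimetres

Rounding to 6 decimal places leaves the longitude within ±5e-07° of the true value.
Parallels shrink by cos φ, so at 55.98° a degree of longitude is 111000 × 0.5595 ≈ 62102.5 m.
So at most 5e-07° × 62102.5 ≈ 0.0310513 m east–west.
That is 0.0310513 m = 3.1051 cm.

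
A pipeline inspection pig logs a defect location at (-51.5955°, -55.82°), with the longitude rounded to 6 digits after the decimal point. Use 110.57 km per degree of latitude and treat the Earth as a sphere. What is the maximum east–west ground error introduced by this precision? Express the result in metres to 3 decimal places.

0.034 metres

Rounding to 6 decimal places leaves the longitude within ±5e-07° of the true value.
At latitude 51.5955° a degree of longitude spans 110570 m × cos 51.5955° = 110570 × 0.6212 ≈ 68687.1 m.
So at most 5e-07° × 68687.1 ≈ 0.0343436 m east–west.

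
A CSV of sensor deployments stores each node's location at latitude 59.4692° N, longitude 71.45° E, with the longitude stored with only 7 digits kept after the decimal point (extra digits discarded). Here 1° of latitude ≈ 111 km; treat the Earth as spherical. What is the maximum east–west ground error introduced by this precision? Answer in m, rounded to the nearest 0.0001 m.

0.0056 m

Truncating at 7 decimal places can drop up to a full unit in the last place, so the longitude may be off by as much as 1e-07°.
Parallels shrink by cos φ, so at 59.4692° a degree of longitude is 111000 × 0.5080 ≈ 56388.2 m.
East–west error: 1e-07° × 56388.2 m/° ≈ 0.00563882 m.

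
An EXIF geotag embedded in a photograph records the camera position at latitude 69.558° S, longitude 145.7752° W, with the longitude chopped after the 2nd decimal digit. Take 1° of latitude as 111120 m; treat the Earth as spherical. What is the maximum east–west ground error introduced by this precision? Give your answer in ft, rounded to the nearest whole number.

Truncating at 2 decimal places can drop up to a full unit in the last place, so the longitude may be off by as much as 0.01°.
One degree of longitude at 69.558° is 111120 × cos 69.558° ≈ 111120 × 0.3493 = 38809.7 m.
So at most 0.01° × 38809.7 ≈ 388.097 m east–west.
Converting: 388.097 m × 3.2808 ft/m ≈ 1273.3 ft.

1273 ft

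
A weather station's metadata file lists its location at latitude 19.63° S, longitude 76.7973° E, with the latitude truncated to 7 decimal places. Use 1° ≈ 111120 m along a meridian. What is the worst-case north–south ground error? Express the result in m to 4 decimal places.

0.0111 m

Truncating at 7 decimal places can drop up to a full unit in the last place, so the latitude may be off by as much as 1e-07°.
Along the meridian that is 1e-07° × 111120 m/° = 0.011112 m.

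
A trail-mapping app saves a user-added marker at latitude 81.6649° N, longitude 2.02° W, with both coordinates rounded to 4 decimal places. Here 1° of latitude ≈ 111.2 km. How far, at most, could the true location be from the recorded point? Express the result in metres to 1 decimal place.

5.6 metres

Rounding to 4 decimal places leaves each coordinate within ±5e-05° of the true value.
Latitude error → 5e-05 × 111200 = 5.56 m along the meridian.
East–west component at 81.6649°: 5e-05° × 111200 × cos 81.6649° ≈ 5e-05 × 16119.8 ≈ 0.805991 m.
The two errors are perpendicular, so the maximum displacement is √(5.56² + 0.805991²) ≈ 5.61812 m.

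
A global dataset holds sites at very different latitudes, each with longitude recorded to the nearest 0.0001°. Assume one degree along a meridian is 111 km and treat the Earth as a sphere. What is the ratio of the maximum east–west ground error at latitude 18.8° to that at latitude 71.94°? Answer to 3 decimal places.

Rounding to 4 decimal places leaves the longitude within ±5e-05° of the true value.
Error at 18.8° = 5e-05° × 111000 × cos 18.8° ≈ 5.55 × 0.9466 = 5.2539 m.
Error at 71.94° = 5e-05° × 111000 × cos 71.94° ≈ 5.55 × 0.3100 = 1.7206 m.
Ratio: 5.2539 / 1.7206 = cos 18.8° / cos 71.94° ≈ 3.0536.

3.054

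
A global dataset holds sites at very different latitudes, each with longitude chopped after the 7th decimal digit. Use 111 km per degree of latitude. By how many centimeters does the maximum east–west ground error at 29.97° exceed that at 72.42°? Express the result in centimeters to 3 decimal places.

0.626 centimeters

Truncating at 7 decimal places can drop up to a full unit in the last place, so the longitude may be off by as much as 1e-07°.
Error at 29.97° = 1e-07° × 111000 × cos 29.97° ≈ 0.0111 × 0.8663 = 0.0096158 m.
At 72.42°: 1e-07° × 111000 × cos 72.42° = 1e-07 × 111000 × 0.3020 ≈ 0.0033526 m.
Difference: 0.0096158 − 0.0033526 = 0.0062632 m.
That is 0.00626317 m = 0.62632 cm.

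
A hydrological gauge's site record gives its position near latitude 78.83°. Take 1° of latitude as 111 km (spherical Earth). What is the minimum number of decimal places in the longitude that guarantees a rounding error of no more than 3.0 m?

4 decimal places

At 78.83° one degree of longitude covers 111000 × cos 78.83° ≈ 111000 × 0.1937 ≈ 21503 m.
N decimal places → at most half a unit in the last place, 0.5 × 10⁻ᴺ° = 21503/2 × 10⁻ᴺ m.
Setting 10751.5 × 10⁻ᴺ ≤ 3.0 gives 10ᴺ ≥ 3584, i.e. N ≥ 3.55.
N = 3 would give 10.8 m (too coarse); N = 4 gives 1.08 m ≤ 3.0 m.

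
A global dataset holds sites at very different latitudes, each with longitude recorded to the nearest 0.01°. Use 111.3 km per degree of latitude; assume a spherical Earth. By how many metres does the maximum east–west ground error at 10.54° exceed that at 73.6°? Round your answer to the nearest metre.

390 metres

Rounding to 2 decimal places leaves the longitude within ±0.005° of the true value.
Error at 10.54° = 0.005° × 111300 × cos 10.54° ≈ 556.5 × 0.9831 = 547.11 m.
At 73.6°: 0.005° × 111300 × cos 73.6° = 0.005 × 111300 × 0.2823 ≈ 157.12 m.
So the lower-latitude error exceeds the higher by 547.11 − 157.12 = 389.99 m.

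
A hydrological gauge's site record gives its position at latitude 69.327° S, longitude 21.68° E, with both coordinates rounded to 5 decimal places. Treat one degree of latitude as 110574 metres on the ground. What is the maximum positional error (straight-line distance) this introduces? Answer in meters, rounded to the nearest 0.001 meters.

0.586 meters

Rounding to 5 decimal places leaves each coordinate within ±5e-06° of the true value.
Latitude error → 5e-06 × 110574 = 0.55287 m along the meridian.
East–west component at 69.327°: 5e-06° × 110574 × cos 69.327° ≈ 5e-06 × 39036.4 ≈ 0.195182 m.
The two errors are perpendicular, so the maximum displacement is √(0.55287² + 0.195182²) ≈ 0.586312 m.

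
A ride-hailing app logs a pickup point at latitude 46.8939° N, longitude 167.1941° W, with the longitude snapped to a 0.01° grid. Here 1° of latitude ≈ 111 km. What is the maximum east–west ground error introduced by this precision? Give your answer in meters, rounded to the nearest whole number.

379 meters

With a 0.01° grid the true value lies within half a step, ±0.01°/2 = ±0.005°, of the stored one.
At latitude 46.8939° a degree of longitude spans 111000 m × cos 46.8939° = 111000 × 0.6834 ≈ 75852 m.
Maximum E–W displacement: 0.005 × 75852 = 379.26 m.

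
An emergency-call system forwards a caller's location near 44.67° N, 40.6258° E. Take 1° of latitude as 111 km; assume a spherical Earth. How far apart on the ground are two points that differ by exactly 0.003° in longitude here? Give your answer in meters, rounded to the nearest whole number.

One degree of longitude here spans 111000 × cos 44.67° = 111000 × 0.7112 ≈ 78939.6 m; 0.003° of that is 236.819 m.

237 meters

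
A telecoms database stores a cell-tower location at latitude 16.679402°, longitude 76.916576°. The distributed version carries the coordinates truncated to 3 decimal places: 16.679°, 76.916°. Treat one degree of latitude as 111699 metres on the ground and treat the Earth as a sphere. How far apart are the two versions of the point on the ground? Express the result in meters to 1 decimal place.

76.3 meters

Δlat = 16.679402 − 16.679 = +0.000402°; Δlon = 76.916576 − 76.916 = +0.000576°.
N–S: 0.000402° × 111699 m/° = 44.903 m.
E–W at 16.679°: 0.000576° × 111699 × cos 16.679° = 0.000576 × 111699 × 0.9579 ≈ 61.6318 m.
Hypotenuse of the two orthogonal shifts: √(44.903² + 61.6318²) = 76.2545 m.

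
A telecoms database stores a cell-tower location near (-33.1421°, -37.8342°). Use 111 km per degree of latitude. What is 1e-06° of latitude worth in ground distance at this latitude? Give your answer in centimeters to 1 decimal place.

1e-06° × 111000 m/° = 0.111 m.
That is 0.111 m = 11.1 cm.

11.1 centimeters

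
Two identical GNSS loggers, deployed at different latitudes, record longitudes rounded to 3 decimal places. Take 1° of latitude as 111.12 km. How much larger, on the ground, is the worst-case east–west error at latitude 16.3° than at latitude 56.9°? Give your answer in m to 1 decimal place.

23.0 m

Rounding to 3 decimal places leaves the longitude within ±0.0005° of the true value.
At 16.3°: 0.0005° × 111120 × cos 16.3° = 0.0005 × 111120 × 0.9598 ≈ 53.327 m.
At 56.9°: 0.0005° × 111120 × cos 56.9° = 0.0005 × 111120 × 0.5461 ≈ 30.341 m.
So the lower-latitude error exceeds the higher by 53.327 − 30.341 = 22.985 m.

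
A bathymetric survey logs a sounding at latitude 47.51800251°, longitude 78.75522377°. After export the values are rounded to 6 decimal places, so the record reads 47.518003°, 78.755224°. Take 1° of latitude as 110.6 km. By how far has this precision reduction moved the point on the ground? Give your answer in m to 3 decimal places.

0.057 m

The latitude changed by -0.00000049° and the longitude by -0.00000023°.
North–south shift: -0.00000049 × 110600 = -0.054194 m.
E–W at 47.518°: -0.00000023° × 110600 × cos 47.518° = -0.00000023 × 110600 × 0.6754 ≈ -0.0171798 m.
Hypotenuse of the two orthogonal shifts: √(0.054194² + 0.0171798²) = 0.0568519 m.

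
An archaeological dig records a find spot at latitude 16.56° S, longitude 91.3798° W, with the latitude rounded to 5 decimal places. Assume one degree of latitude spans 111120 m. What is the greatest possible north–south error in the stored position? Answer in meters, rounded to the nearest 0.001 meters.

Rounding to 5 decimal places leaves the latitude within ±5e-06° of the true value.
So the N–S error is at most 5e-06 × 111120 = 0.5556 m.

0.556 meters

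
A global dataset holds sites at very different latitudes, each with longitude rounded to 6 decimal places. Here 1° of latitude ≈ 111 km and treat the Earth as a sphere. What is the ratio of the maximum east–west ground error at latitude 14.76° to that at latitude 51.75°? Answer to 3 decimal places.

Rounding to 6 decimal places leaves the longitude within ±5e-07° of the true value.
At 14.76°: 5e-07° × 111000 × cos 14.76° = 5e-07 × 111000 × 0.9670 ≈ 0.053669 m.
Error at 51.75° = 5e-07° × 111000 × cos 51.75° ≈ 0.0555 × 0.6191 = 0.03436 m.
The ratio reduces to cos 14.76° / cos 51.75° = 0.9670/0.6191 ≈ 1.5620.

1.562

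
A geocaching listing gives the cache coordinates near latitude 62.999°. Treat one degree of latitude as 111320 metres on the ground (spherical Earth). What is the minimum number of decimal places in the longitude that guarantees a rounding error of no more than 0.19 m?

6

At 62.999° one degree of longitude covers 111320 × cos 62.999° ≈ 111320 × 0.4540 ≈ 50540 m.
N decimal places → at most half a unit in the last place, 0.5 × 10⁻ᴺ° = 50540/2 × 10⁻ᴺ m.
Setting 25270 × 10⁻ᴺ ≤ 0.19 gives 10ᴺ ≥ 1.33e+05, i.e. N ≥ 5.12.
At 5 places the error can reach 0.253 m, but 6 places keeps it to 0.0253 m.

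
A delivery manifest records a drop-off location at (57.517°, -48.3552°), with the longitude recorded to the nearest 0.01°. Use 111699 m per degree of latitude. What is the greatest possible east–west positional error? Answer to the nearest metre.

Rounding to 2 decimal places leaves the longitude within ±0.005° of the true value.
At latitude 57.517° a degree of longitude spans 111699 m × cos 57.517° = 111699 × 0.5370 ≈ 59987.9 m.
Maximum E–W displacement: 0.005 × 59987.9 = 299.939 m.

300 metres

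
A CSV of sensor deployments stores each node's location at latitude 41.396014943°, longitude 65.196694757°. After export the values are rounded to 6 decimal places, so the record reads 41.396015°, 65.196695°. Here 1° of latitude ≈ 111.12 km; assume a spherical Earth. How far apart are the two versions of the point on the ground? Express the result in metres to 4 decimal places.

0.0212 metres

Δlat = 41.396014943 − 41.396015 = -0.000000057°; Δlon = 65.196694757 − 65.196695 = -0.000000243°.
N–S: -0.000000057° × 111120 m/° = -0.00633384 m.
East–west at this latitude: -0.000000243° × 111120 × cos 41.396° ≈ -0.000000243 × 83357.5 = -0.0202559 m.
Combined displacement = (0.00633384² + 0.0202559²)^½ ≈ 0.021223 m.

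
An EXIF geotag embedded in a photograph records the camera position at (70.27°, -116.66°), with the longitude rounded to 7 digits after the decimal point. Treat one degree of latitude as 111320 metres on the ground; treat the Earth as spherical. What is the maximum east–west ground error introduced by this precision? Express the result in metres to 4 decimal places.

0.0019 metres

Rounding to 7 decimal places leaves the longitude within ±5e-08° of the true value.
Parallels shrink by cos φ, so at 70.27° a degree of longitude is 111320 × 0.3376 ≈ 37580.3 m.
So at most 5e-08° × 37580.3 ≈ 0.00187902 m east–west.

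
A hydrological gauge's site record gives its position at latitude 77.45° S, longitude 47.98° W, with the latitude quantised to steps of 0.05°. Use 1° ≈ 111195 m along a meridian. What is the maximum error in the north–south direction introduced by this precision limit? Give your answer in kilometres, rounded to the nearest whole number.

3 kilometres

With a 0.05° grid the true value lies within half a step, ±0.05°/2 = ±0.025°, of the stored one.
North–south distance: 0.025° × 111195 m/° = 2779.88 m.
That is 2779.88 m = 2.7799 km.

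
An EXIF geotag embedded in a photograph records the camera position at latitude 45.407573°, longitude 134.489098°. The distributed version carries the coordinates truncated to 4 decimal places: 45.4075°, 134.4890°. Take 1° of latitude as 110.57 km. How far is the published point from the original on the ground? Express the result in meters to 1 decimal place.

The latitude changed by +0.000073° and the longitude by +0.000098°.
North–south shift: 0.000073 × 110570 = 8.07161 m.
East–west at this latitude: 0.000098° × 110570 × cos 45.4075° ≈ 0.000098 × 77626.8 = 7.60742 m.
Hypotenuse of the two orthogonal shifts: √(8.07161² + 7.60742²) = 11.0916 m.

11.1 meters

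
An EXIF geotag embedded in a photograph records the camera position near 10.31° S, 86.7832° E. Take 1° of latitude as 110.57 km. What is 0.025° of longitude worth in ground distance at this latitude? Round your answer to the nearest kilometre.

At 10.31° a degree of longitude is 110570 × cos 10.31° ≈ 108785 m, so 0.025° corresponds to 2719.62 m.
That is 2719.62 m = 2.7196 km.

3 kilometres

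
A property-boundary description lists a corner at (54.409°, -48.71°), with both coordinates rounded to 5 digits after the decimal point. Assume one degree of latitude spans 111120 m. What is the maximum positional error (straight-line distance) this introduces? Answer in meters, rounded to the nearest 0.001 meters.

0.643 meters

Rounding to 5 decimal places leaves each coordinate within ±5e-06° of the true value.
North–south component: 5e-06° × 111120 = 0.5556 m.
E–W at 54.409°: 5e-06° × 111120 × cos 54.409° = 5e-06 × 111120 × 0.5820 ≈ 0.323357 m.
Combining orthogonally: (0.5556² + 0.323357²)^½ ≈ 0.642846 m.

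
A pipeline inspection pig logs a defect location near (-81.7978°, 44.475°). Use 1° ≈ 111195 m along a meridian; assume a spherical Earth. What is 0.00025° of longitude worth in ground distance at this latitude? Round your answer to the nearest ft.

At 81.7978° a degree of longitude is 111195 × cos 81.7978° ≈ 15863.9 m, so 0.00025° corresponds to 3.96596 m.
Converting: 3.96596 m × 3.2808 ft/m ≈ 13.012 ft.

13 ft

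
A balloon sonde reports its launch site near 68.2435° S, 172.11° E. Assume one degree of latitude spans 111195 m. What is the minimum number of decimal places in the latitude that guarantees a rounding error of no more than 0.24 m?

One degree of latitude covers 111195 m.
Rounding to N decimal places gives at most 0.5 × 10⁻ᴺ degrees of error, i.e. 0.5 × 10⁻ᴺ × 111195 m.
Need 0.5 × 111195 × 10⁻ᴺ ≤ 0.24 → 10⁻ᴺ ≤ 4.317e-06, so N ≥ 5.36.
At 5 places the error can reach 0.556 m, but 6 places keeps it to 0.0556 m.

6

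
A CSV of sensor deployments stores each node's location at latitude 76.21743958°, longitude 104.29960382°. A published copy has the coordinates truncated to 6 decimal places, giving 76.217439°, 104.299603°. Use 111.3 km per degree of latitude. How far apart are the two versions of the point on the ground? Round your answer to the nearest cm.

The latitude changed by +0.00000058° and the longitude by +0.00000082°.
N–S: 0.00000058° × 111300 m/° = 0.064554 m.
E–W at 76.2174°: 0.00000082° × 111300 × cos 76.2174° = 0.00000082 × 111300 × 0.2382 ≈ 0.021743 m.
Distance: √(0.064554² + 0.021743²) ≈ 0.0681174 m.
That is 0.0681174 m = 6.8117 cm.

7 cm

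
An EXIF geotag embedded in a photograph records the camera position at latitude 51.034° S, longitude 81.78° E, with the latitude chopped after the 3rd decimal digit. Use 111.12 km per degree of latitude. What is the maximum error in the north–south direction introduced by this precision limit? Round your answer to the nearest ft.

365 ft

Truncating at 3 decimal places can drop up to a full unit in the last place, so the latitude may be off by as much as 0.001°.
North–south distance: 0.001° × 111120 m/° = 111.12 m.
In feet: 111.12 m ÷ 0.3048 ≈ 364.57 ft.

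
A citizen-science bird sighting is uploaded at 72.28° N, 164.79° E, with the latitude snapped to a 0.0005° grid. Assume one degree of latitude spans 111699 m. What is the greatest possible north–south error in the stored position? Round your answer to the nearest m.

With a 0.0005° grid the true value lies within half a step, ±0.0005°/2 = ±0.00025°, of the stored one.
North–south distance: 0.00025° × 111699 m/° = 27.9247 m.

28 m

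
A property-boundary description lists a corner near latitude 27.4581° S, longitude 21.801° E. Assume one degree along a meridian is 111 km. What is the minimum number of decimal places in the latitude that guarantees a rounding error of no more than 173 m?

3

One degree of latitude covers 111000 m.
N decimal places → at most half a unit in the last place, 0.5 × 10⁻ᴺ° = 111000/2 × 10⁻ᴺ m.
Setting 55500 × 10⁻ᴺ ≤ 173 gives 10ᴺ ≥ 320.8, i.e. N ≥ 2.51.
At 2 places the error can reach 555 m, but 3 places keeps it to 55.5 m.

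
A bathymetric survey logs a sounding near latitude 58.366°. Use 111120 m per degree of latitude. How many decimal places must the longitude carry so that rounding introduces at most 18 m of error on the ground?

4 decimal places

At 58.366° one degree of longitude covers 111120 × cos 58.366° ≈ 111120 × 0.5245 ≈ 58281.5 m.
Rounding to N decimal places gives at most 0.5 × 10⁻ᴺ degrees of error, i.e. 0.5 × 10⁻ᴺ × 58281.5 m.
Setting 29140.7 × 10⁻ᴺ ≤ 18 gives 10ᴺ ≥ 1619, i.e. N ≥ 3.21.
N = 3 would give 29.1 m (too coarse); N = 4 gives 2.91 m ≤ 18 m.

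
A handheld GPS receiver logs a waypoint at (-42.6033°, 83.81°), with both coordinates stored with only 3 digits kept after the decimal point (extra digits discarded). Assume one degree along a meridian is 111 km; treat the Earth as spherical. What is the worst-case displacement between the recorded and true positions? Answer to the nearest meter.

138 meters

Truncating at 3 decimal places can drop up to a full unit in the last place, so each coordinate may be off by as much as 0.001°.
N–S: 0.001° × 111000 m/° = 111 m.
Longitude error → 0.001 × 111000 × cos 42.6033° = 0.001 × 111000 × 0.7361 ≈ 81.7024 m.
Combining orthogonally: (111² + 81.7024²)^½ ≈ 137.827 m.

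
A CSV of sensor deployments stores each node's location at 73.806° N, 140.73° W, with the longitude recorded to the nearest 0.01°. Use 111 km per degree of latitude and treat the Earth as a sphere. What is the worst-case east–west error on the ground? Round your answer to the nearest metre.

155 metres

Rounding to 2 decimal places leaves the longitude within ±0.005° of the true value.
One degree of longitude at 73.806° is 111000 × cos 73.806° ≈ 111000 × 0.2789 = 30956.9 m.
So at most 0.005° × 30956.9 ≈ 154.784 m east–west.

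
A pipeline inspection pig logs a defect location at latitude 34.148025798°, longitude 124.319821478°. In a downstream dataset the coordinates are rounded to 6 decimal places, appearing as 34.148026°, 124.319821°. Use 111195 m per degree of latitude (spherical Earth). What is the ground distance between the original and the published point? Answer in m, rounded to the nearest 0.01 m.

0.05 m

The latitude changed by -0.000000202° and the longitude by +0.000000478°.
N–S: -0.000000202° × 111195 m/° = -0.0224614 m.
E–W at 34.148°: 0.000000478° × 111195 × cos 34.148° = 0.000000478 × 111195 × 0.8276 ≈ 0.0439874 m.
Distance: √(0.0224614² + 0.0439874²) ≈ 0.0493904 m.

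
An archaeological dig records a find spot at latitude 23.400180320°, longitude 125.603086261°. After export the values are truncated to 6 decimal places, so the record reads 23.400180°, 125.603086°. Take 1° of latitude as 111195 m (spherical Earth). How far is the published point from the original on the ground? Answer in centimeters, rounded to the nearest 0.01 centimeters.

The latitude changed by +0.000000320° and the longitude by +0.000000261°.
N–S: 0.000000320° × 111195 m/° = 0.0355824 m.
East–west at this latitude: 0.000000261° × 111195 × cos 23.4002° ≈ 0.000000261 × 102050 = 0.0266349 m.
Combined displacement = (0.0355824² + 0.0266349²)^½ ≈ 0.0444469 m.
That is 0.0444469 m = 4.4447 cm.

4.44 centimeters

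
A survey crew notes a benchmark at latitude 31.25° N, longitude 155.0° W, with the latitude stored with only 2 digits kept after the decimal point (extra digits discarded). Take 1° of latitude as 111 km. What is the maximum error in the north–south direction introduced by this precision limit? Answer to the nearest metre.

Truncating at 2 decimal places can drop up to a full unit in the last place, so the latitude may be off by as much as 0.01°.
Along the meridian that is 0.01° × 111000 m/° = 1110 m.

1110 metres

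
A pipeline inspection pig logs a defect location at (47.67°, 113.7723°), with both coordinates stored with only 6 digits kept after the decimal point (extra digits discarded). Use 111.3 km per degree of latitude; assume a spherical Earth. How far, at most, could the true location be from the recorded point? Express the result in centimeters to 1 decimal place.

13.4 centimeters

Truncating at 6 decimal places can drop up to a full unit in the last place, so each coordinate may be off by as much as 1e-06°.
N–S: 1e-06° × 111300 m/° = 0.1113 m.
East–west component at 47.67°: 1e-06° × 111300 × cos 47.67° ≈ 1e-06 × 74949.4 ≈ 0.0749494 m.
Combining orthogonally: (0.1113² + 0.0749494²)^½ ≈ 0.134183 m.
That is 0.134183 m = 13.418 cm.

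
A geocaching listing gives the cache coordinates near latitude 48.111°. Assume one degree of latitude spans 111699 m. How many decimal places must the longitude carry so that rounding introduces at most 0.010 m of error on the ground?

At 48.111° one degree of longitude covers 111699 × cos 48.111° ≈ 111699 × 0.6677 ≈ 74580.3 m.
Rounding to N decimal places gives at most 0.5 × 10⁻ᴺ degrees of error, i.e. 0.5 × 10⁻ᴺ × 74580.3 m.
Need 0.5 × 74580.3 × 10⁻ᴺ ≤ 0.010 → 10⁻ᴺ ≤ 2.682e-07, so N ≥ 6.57.
So 7 decimal places suffice (0.00373 m); 6 would allow up to 0.0373 m.

7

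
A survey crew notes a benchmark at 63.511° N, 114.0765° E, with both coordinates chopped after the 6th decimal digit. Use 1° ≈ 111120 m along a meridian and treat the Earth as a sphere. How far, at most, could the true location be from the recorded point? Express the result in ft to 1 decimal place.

0.4 ft

Truncating at 6 decimal places can drop up to a full unit in the last place, so each coordinate may be off by as much as 1e-06°.
North–south component: 1e-06° × 111120 = 0.11112 m.
Longitude error → 1e-06 × 111120 × cos 63.511° = 1e-06 × 111120 × 0.4460 ≈ 0.0495624 m.
Combining orthogonally: (0.11112² + 0.0495624²)^½ ≈ 0.121672 m.
Converting: 0.121672 m × 3.2808 ft/m ≈ 0.39919 ft.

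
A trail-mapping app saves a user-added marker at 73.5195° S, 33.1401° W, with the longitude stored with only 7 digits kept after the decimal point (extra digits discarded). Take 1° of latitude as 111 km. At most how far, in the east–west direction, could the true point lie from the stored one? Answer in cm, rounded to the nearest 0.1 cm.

0.3 cm

Truncating at 7 decimal places can drop up to a full unit in the last place, so the longitude may be off by as much as 1e-07°.
One degree of longitude at 73.5195° is 111000 × cos 73.5195° ≈ 111000 × 0.2837 = 31489.5 m.
So at most 1e-07° × 31489.5 ≈ 0.00314895 m east–west.
That is 0.00314895 m = 0.31489 cm.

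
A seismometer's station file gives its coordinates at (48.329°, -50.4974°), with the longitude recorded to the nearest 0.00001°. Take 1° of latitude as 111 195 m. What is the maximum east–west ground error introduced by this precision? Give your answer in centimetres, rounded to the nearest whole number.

37 centimetres

Rounding to 5 decimal places leaves the longitude within ±5e-06° of the true value.
Parallels shrink by cos φ, so at 48.329° a degree of longitude is 111195 × 0.6649 ≈ 73928.3 m.
So at most 5e-06° × 73928.3 ≈ 0.369641 m east–west.
That is 0.369641 m = 36.964 cm.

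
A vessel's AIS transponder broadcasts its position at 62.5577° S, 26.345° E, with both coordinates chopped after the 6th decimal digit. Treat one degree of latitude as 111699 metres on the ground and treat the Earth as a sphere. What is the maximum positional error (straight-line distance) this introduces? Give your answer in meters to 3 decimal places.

Truncating at 6 decimal places can drop up to a full unit in the last place, so each coordinate may be off by as much as 1e-06°.
Latitude error → 1e-06 × 111699 = 0.111699 m along the meridian.
East–west component at 62.5577°: 1e-06° × 111699 × cos 62.5577° ≈ 1e-06 × 51477.1 ≈ 0.0514771 m.
Worst case both components are at the extreme and orthogonal: √(0.111699² + 0.0514771²) ≈ 0.12299 m.

0.123 meters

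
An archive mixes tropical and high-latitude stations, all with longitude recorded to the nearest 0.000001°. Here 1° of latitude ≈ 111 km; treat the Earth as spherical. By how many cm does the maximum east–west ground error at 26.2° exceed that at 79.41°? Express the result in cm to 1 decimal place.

Rounding to 6 decimal places leaves the longitude within ±5e-07° of the true value.
At 26.2°: 5e-07° × 111000 × cos 26.2° = 5e-07 × 111000 × 0.8973 ≈ 0.049798 m.
Error at 79.41° = 5e-07° × 111000 × cos 79.41° ≈ 0.0555 × 0.1838 = 0.0102 m.
So the lower-latitude error exceeds the higher by 0.049798 − 0.0102 = 0.039598 m.
That is 0.0395981 m = 3.9598 cm.

4.0 cm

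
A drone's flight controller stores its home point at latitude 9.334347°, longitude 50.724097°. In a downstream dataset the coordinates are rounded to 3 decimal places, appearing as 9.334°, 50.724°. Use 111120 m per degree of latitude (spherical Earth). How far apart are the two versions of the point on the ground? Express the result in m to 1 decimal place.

The latitude changed by +0.000347° and the longitude by +0.000097°.
N–S: 0.000347° × 111120 m/° = 38.5586 m.
E–W at 9.334°: 0.000097° × 111120 × cos 9.334° = 0.000097 × 111120 × 0.9868 ≈ 10.6359 m.
Distance: √(38.5586² + 10.6359²) ≈ 39.9986 m.

40.0 m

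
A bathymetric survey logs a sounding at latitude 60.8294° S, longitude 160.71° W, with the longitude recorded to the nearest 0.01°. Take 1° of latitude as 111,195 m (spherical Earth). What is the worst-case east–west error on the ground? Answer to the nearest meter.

Rounding to 2 decimal places leaves the longitude within ±0.005° of the true value.
One degree of longitude at 60.8294° is 111195 × cos 60.8294° ≈ 111195 × 0.4874 = 54197.7 m.
Maximum E–W displacement: 0.005 × 54197.7 = 270.989 m.

271 meters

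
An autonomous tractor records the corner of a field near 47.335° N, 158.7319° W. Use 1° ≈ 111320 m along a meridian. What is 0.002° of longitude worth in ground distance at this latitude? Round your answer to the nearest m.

151 m

0.002° of longitude at 47.335° is 0.002 × 111320 × cos 47.335° ≈ 0.002 × 75442.7 = 150.885 m.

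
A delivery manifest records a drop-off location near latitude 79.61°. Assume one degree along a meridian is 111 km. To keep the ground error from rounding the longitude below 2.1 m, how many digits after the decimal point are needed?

4 decimal places

At 79.61° one degree of longitude covers 111000 × cos 79.61° ≈ 111000 × 0.1803 ≈ 20018.6 m.
With N decimal places the half-ulp bound is 0.5·10⁻ᴺ°, or 0.5·10⁻ᴺ × 20018.6 m on the ground.
Setting 10009.3 × 10⁻ᴺ ≤ 2.1 gives 10ᴺ ≥ 4766, i.e. N ≥ 3.68.
At 3 places the error can reach 10 m, but 4 places keeps it to 1 m.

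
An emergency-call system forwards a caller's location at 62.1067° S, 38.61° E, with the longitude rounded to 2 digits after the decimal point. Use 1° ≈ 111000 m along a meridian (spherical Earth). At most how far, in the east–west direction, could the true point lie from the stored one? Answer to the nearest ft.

Rounding to 2 decimal places leaves the longitude within ±0.005° of the true value.
At latitude 62.1067° a degree of longitude spans 111000 m × cos 62.1067° = 111000 × 0.4678 ≈ 51928.7 m.
So at most 0.005° × 51928.7 ≈ 259.644 m east–west.
In feet: 259.644 m ÷ 0.3048 ≈ 851.85 ft.

852 ft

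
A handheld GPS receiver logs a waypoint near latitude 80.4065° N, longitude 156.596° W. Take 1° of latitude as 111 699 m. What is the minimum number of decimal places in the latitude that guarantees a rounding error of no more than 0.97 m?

5

One degree of latitude covers 111699 m.
Rounding to N decimal places gives at most 0.5 × 10⁻ᴺ degrees of error, i.e. 0.5 × 10⁻ᴺ × 111699 m.
Need 0.5 × 111699 × 10⁻ᴺ ≤ 0.97 → 10⁻ᴺ ≤ 1.737e-05, so N ≥ 4.76.
So 5 decimal places suffice (0.558 m); 4 would allow up to 5.58 m.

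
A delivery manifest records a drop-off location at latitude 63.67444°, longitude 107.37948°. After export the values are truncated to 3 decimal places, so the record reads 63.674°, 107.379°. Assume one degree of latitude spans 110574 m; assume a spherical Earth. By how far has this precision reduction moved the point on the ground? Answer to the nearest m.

54 m

Δlat = 63.67444 − 63.674 = +0.00044°; Δlon = 107.37948 − 107.379 = +0.00048°.
North–south shift: 0.00044 × 110574 = 48.6526 m.
East–west at this latitude: 0.00048° × 110574 × cos 63.674° ≈ 0.00048 × 49037.1 = 23.5378 m.
Distance: √(48.6526² + 23.5378²) ≈ 54.0472 m.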